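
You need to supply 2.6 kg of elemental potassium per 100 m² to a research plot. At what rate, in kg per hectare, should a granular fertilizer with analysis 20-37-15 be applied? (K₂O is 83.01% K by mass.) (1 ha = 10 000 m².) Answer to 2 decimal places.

As K₂O: 2.6 / 0.8301 = 3.13215 kg per 100 m².
Product per 100 m² = 3.13215 / 15% = 20.881 kg.
Convert to per hectare: 20.881 × 100 = 2088.102 kg.

2088.10 kg of product per hectare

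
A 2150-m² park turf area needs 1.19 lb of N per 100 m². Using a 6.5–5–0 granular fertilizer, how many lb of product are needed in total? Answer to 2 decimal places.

393.62 lb

Product per 100 m² = 1.19 / 6.5% = 18.3077 lb.
Total product = 18.3077 × 2150 / 100 = 393.615 lb.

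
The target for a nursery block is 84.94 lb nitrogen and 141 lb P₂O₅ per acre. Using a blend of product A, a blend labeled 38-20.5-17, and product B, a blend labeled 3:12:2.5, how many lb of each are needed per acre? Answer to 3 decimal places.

151.148 lb product A, 916.788 lb product B

Per-acre balance (a = product A, b = product B):
N: 0.38·a + 0.03·b = 84.94
P₂O₅: 0.205·a + 0.12·b = 141
From row1: a = (84.94 − 0.03·b) / 0.38.
Into row2: 0.205·(84.94 − 0.03·b)/0.38 + 0.12·b = 141 → b = 916.7883, a = 151.1483.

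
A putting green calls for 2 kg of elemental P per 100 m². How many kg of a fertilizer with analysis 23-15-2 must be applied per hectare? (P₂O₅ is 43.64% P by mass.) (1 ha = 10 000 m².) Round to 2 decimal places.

As P₂O₅: 2 / 0.4364 = 4.58295 kg per 100 m².
Product per 100 m² = 4.58295 / 15% = 30.553 kg.
Convert to per hectare: 30.553 × 100 = 3055.301 kg.

3055.30 kg of product per hectare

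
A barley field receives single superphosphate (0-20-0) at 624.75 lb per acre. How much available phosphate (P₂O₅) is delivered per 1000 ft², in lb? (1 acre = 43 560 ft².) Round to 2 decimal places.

P₂O₅ per acre = 624.75 × 20% = 124.95 lb.
Convert to per 1000 ft²: 124.95 × 0.0229568 = 2.86846 lb.

2.87 lb P₂O₅ per thousand sq ft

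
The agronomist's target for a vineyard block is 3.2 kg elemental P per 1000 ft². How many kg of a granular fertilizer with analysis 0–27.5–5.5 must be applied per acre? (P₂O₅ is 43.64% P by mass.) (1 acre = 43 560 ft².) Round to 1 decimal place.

1161.5 kg of product per acre

As P₂O₅: 3.2 / 0.4364 = 7.33272 kg per 1000 ft².
Product per 1000 ft² = 7.33272 / 27.5% = 26.6644 kg.
Convert to per acre: 26.6644 × 43.56 = 1161.503 kg.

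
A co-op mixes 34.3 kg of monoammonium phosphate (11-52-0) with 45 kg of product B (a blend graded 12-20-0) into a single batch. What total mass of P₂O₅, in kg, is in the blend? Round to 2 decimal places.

P₂O₅ mass = 52%×34.3 + 20%×45 = 26.836 kg.

26.84 kg P₂O₅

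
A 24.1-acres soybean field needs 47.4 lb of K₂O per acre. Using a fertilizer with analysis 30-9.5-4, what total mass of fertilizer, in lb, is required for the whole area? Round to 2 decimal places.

Product per acre = 47.4 / 4% = 1185 lb.
Total product = 1185 × 24.1 = 28558.5 lb.

28558.50 lb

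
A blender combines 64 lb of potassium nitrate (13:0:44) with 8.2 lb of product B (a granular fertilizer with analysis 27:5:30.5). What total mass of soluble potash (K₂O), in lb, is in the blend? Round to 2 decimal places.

30.66 lb K₂O

K₂O mass = 44%×64 + 30.5%×8.2 = 30.661 lb.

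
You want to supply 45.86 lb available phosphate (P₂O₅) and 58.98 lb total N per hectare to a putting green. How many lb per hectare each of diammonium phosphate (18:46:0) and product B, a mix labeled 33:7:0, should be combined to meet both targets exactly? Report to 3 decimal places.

79.060 lb diammonium phosphate, 135.603 lb product B

With a, b = lb per hectare of diammonium phosphate and product B:
P₂O₅: 0.46·a + 0.07·b = 45.86
N: 0.18·a + 0.33·b = 58.98
Solving simultaneously: a = 79.0603, b = 135.6034.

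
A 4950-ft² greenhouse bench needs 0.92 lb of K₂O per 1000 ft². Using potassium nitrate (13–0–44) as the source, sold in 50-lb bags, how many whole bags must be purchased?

Product per 1000 ft² = 0.92 / 44% = 2.09091 lb.
Total product = 2.09091 × 4950 / 1000 = 10.35 lb.
Bags = ⌈10.35 / 50⌉ = 1.

1 bags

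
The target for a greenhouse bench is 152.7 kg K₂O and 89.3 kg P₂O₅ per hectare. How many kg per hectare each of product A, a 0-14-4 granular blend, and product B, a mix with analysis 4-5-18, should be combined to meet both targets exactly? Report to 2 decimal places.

363.75 kg product A, 767.50 kg product B

With a, b = kg per hectare of product A and product B:
K₂O: 0.04·a + 0.18·b = 152.7
P₂O₅: 0.14·a + 0.05·b = 89.3
Eliminate b: (row1) − 0.18/0.05·(row2) → -0.464·a = -168.78, so a = 363.75.
Then b = (89.3 − 0.14·363.75) / 0.05 = 767.5.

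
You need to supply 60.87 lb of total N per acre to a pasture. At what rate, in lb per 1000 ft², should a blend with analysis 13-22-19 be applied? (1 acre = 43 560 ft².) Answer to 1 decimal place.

10.7 lb of product per thousand sq ft

Product per acre = 60.87 / 13% = 468.231 lb.
Convert to per 1000 ft²: 468.231 × 0.0229568 = 10.7491 lb.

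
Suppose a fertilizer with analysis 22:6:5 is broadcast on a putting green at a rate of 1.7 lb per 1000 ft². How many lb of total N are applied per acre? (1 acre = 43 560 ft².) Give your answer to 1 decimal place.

nitrogen per 1000 ft² = 1.7 × 22% = 0.374 lb.
Convert to per acre: 0.374 × 43.56 = 16.2914 lb.

16.3 lb N per acre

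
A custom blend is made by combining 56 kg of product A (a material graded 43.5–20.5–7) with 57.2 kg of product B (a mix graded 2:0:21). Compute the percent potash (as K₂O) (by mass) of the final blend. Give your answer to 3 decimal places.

14.074% K₂O

Total mass = 56 + 57.2 = 113.2 kg.
K₂O mass = 7%×56 + 21%×57.2 = 15.932 kg.
% K₂O = 15.932 / 113.2 = 14.0742%.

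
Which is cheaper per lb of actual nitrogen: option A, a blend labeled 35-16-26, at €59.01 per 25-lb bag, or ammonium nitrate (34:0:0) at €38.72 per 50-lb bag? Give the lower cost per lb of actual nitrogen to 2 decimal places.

option A: N per bag = 25 × 35% = 8.75 lb; cost = 59.01 / 8.75 = €6.7440/lb N.
ammonium nitrate: N per bag = 50 × 34% = 17 lb; cost = 38.72 / 17 = €2.2776/lb N.
ammonium nitrate is cheaper.

€2.28 per lb N (ammonium nitrate)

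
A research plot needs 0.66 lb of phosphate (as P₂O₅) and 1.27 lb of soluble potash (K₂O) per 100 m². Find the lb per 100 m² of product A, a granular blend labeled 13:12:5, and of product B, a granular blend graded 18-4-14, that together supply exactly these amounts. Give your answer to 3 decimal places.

Let a = lb of product A, b = lb of product B (per 100 m²).
P₂O₅: 0.12·a + 0.04·b = 0.66
K₂O: 0.05·a + 0.14·b = 1.27
Eliminate a: (row1) − 0.12/0.05·(row2) → -0.296·b = -2.388, so b = 8.06757.
Back-substitute: a = (0.66 − 0.04·8.06757) / 0.12 = 2.81081.

2.811 lb product A, 8.068 lb product B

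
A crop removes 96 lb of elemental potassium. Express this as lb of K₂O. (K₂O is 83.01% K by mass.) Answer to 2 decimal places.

K₂O = 96 / 0.8301 = 115.649 lb.

115.65 lb K₂O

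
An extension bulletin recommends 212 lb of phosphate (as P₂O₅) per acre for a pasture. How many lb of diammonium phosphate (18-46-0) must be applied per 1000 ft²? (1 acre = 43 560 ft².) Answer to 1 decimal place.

10.6 lb of product per thousand sq ft

Product per acre = 212 / 46% = 460.87 lb.
Convert to per 1000 ft²: 460.87 × 0.0229568 = 10.5801 lb.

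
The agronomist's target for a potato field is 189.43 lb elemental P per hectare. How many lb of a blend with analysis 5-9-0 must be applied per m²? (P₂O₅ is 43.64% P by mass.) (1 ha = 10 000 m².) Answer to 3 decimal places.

0.482 lb of product per sq m

As P₂O₅: 189.43 / 0.4364 = 434.074 lb per hectare.
Product per hectare = 434.074 / 9% = 4823.05 lb.
Convert to per m²: 4823.05 × 0.0001 = 0.482305 lb.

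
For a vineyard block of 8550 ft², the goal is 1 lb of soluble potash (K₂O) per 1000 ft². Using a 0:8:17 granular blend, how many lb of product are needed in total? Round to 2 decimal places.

50.29 lb

Product per 1000 ft² = 1 / 17% = 5.88235 lb.
Total product = 5.88235 × 8550 / 1000 = 50.2941 lb.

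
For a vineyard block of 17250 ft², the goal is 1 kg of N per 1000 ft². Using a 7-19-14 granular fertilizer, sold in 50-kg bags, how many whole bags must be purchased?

5 bags

Product per 1000 ft² = 1 / 7% = 14.2857 kg.
Total product = 14.2857 × 17250 / 1000 = 246.429 kg.
Bags = ⌈246.429 / 50⌉ = 5.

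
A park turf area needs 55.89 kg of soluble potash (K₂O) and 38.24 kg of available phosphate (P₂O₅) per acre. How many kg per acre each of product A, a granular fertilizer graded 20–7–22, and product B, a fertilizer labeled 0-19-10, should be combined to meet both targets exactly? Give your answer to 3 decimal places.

195.261 kg product A, 129.325 kg product B

Let a = kg of product A, b = kg of product B (per acre).
K₂O: 0.22·a + 0.1·b = 55.89
P₂O₅: 0.07·a + 0.19·b = 38.24
Solving simultaneously: a = 195.26149, b = 129.3247.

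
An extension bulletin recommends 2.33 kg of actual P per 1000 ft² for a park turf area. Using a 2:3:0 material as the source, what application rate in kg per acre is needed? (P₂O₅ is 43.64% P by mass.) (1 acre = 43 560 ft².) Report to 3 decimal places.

As P₂O₅: 2.33 / 0.4364 = 5.33914 kg per 1000 ft².
Product per 1000 ft² = 5.33914 / 3% = 177.971 kg.
Convert to per acre: 177.971 × 43.56 = 7752.42896 kg.

7752.429 kg of product per acre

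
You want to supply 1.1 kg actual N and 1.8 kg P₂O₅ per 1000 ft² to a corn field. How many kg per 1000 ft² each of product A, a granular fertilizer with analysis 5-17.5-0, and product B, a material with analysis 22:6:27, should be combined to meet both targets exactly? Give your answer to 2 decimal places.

9.30 kg product A, 2.89 kg product B

Per-1000 ft² balance (a = product A, b = product B):
N: 0.05·a + 0.22·b = 1.1
P₂O₅: 0.175·a + 0.06·b = 1.8
Eliminate a: (row1) − 0.05/0.175·(row2) → 0.202857·b = 0.585714, so b = 2.88732.
Back-substitute: a = (1.1 − 0.22·2.88732) / 0.05 = 9.29577.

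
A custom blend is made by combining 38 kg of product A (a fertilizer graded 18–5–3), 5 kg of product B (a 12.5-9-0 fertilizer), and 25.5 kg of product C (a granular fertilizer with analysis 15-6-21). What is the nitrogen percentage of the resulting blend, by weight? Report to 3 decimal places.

16.482% N

Total mass = 38 + 5 + 25.5 = 68.5 kg.
N mass = 18%×38 + 12.5%×5 + 15%×25.5 = 11.29 kg.
% N = 11.29 / 68.5 = 16.4818%.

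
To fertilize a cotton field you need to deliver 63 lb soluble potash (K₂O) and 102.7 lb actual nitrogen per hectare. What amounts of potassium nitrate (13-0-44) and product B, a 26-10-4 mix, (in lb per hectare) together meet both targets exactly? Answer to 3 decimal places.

Per-hectare balance (a = potassium nitrate, b = product B):
K₂O: 0.44·a + 0.04·b = 63
N: 0.13·a + 0.26·b = 102.7
Eliminate b: (row1) − 0.04/0.26·(row2) → 0.42·a = 47.2, so a = 112.38095.
Then b = (102.7 − 0.13·112.38095) / 0.26 = 338.8095.

112.381 lb potassium nitrate, 338.810 lb product B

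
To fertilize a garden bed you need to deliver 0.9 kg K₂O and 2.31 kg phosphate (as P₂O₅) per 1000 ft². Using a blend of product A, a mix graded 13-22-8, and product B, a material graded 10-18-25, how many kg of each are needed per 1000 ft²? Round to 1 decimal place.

Let a = kg of product A, b = kg of product B (per 1000 ft²).
K₂O: 0.08·a + 0.25·b = 0.9
P₂O₅: 0.22·a + 0.18·b = 2.31
Eliminate a: (row1) − 0.08/0.22·(row2) → 0.184545·b = 0.06, so b = 0.325123.
Back-substitute: a = (0.9 − 0.25·0.325123) / 0.08 = 10.234.

10.2 kg product A, 0.3 kg product B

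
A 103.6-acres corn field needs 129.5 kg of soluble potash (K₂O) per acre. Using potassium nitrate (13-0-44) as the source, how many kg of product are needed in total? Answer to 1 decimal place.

30491.4 kg

Product per acre = 129.5 / 44% = 294.318 kg.
Total product = 294.318 × 103.6 = 30491.36 kg.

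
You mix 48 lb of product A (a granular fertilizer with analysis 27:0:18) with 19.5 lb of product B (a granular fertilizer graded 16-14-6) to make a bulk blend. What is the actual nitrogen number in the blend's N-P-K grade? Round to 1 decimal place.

23.8% N

Total mass = 48 + 19.5 = 67.5 lb.
N mass = 27%×48 + 16%×19.5 = 16.08 lb.
% N = 16.08 / 67.5 = 23.8222%.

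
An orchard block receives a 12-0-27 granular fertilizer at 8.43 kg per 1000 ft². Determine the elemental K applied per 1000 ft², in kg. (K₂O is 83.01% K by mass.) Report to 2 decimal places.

1.89 kg K per thousand sq ft

K₂O per 1000 ft² = 8.43 × 27% = 2.2761 kg.
Elemental K = 2.2761 × 0.8301 = 1.88939 kg per 1000 ft².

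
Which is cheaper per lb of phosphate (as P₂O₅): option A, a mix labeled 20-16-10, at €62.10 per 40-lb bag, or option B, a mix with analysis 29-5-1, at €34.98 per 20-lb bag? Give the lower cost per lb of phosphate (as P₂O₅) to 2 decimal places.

€9.70 per lb P₂O₅ (option A)

option A: P₂O₅ per bag = 40 × 16% = 6.4 lb; cost = 62.10 / 6.4 = €9.7031/lb P₂O₅.
option B: P₂O₅ per bag = 20 × 5% = 1 lb; cost = 34.98 / 1 = €34.9800/lb P₂O₅.
option A is cheaper.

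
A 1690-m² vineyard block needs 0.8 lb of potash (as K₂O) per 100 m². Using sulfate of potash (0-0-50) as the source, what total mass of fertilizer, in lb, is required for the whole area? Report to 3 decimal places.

Product per 100 m² = 0.8 / 50% = 1.6 lb.
Total product = 1.6 × 1690 / 100 = 27.04 lb.

27.040 lb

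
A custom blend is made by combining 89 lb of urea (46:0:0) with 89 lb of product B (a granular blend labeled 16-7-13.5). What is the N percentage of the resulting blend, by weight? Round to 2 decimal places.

31.00% N

Total mass = 89 + 89 = 178 lb.
N mass = 46%×89 + 16%×89 = 55.18 lb.
% N = 55.18 / 178 = 31%.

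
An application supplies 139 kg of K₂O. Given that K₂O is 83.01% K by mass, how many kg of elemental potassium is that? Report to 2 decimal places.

115.38 kg K

K = 139 × 0.8301 = 115.384 kg.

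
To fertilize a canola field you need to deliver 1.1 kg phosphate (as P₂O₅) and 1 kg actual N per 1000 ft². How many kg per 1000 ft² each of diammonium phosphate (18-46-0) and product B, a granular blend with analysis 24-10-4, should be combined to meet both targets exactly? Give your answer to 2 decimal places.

Per-1000 ft² balance (a = diammonium phosphate, b = product B):
P₂O₅: 0.46·a + 0.1·b = 1.1
N: 0.18·a + 0.24·b = 1
Eliminate a: (row1) − 0.46/0.18·(row2) → -0.513333·b = -1.45556, so b = 2.8355.
Back-substitute: a = (1.1 − 0.1·2.8355) / 0.46 = 1.77489.

1.77 kg diammonium phosphate, 2.84 kg product B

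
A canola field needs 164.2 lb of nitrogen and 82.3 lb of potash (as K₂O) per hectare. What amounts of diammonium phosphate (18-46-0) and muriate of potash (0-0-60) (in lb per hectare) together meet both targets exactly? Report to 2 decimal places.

With a, b = lb per hectare of diammonium phosphate and muriate of potash:
N: 0.18·a + 0·b = 164.2
K₂O: 0·a + 0.6·b = 82.3
Solving simultaneously: a = 912.222, b = 137.167.

912.22 lb diammonium phosphate, 137.17 lb muriate of potash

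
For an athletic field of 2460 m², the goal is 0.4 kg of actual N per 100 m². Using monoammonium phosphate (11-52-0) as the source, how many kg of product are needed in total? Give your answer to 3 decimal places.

Product per 100 m² = 0.4 / 11% = 3.63636 kg.
Total product = 3.63636 × 2460 / 100 = 89.4545 kg.

89.455 kg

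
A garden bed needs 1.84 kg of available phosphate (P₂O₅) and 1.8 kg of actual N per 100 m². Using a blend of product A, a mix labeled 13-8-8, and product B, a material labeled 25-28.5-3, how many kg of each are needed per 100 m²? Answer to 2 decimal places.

3.11 kg product A, 5.58 kg product B

With a, b = kg per 100 m² of product A and product B:
P₂O₅: 0.08·a + 0.285·b = 1.84
N: 0.13·a + 0.25·b = 1.8
Solving simultaneously: a = 3.1085, b = 5.58358.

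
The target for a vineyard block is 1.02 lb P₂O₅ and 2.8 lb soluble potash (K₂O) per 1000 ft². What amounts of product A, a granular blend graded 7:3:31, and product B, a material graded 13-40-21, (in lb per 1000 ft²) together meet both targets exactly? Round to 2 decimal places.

7.70 lb product A, 1.97 lb product B

With a, b = lb per 1000 ft² of product A and product B:
P₂O₅: 0.03·a + 0.4·b = 1.02
K₂O: 0.31·a + 0.21·b = 2.8
From row1: a = (1.02 − 0.4·b) / 0.03.
Into row2: 0.31·(1.02 − 0.4·b)/0.03 + 0.21·b = 2.8 → b = 1.97281, a = 7.69584.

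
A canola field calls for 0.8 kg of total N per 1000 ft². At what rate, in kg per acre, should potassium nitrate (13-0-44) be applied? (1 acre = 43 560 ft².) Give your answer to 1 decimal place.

Product per 1000 ft² = 0.8 / 13% = 6.15385 kg.
Convert to per acre: 6.15385 × 43.56 = 268.062 kg.

268.1 kg of product per acre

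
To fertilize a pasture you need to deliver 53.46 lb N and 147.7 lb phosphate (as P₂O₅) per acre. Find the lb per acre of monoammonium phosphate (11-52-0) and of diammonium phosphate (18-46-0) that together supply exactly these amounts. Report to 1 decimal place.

46.4 lb monoammonium phosphate, 268.7 lb diammonium phosphate

Per-acre balance (a = monoammonium phosphate, b = diammonium phosphate):
N: 0.11·a + 0.18·b = 53.46
P₂O₅: 0.52·a + 0.46·b = 147.7
Eliminate a: (row1) − 0.11/0.52·(row2) → 0.0826923·b = 22.2158, so b = 268.656.
Back-substitute: a = (53.46 − 0.18·268.656) / 0.11 = 46.3814.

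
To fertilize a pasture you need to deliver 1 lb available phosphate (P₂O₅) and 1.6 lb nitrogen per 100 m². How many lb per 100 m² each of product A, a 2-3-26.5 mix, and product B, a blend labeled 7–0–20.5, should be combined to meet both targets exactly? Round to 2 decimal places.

Per-100 m² balance (a = product A, b = product B):
P₂O₅: 0.03·a + 0·b = 1
N: 0.02·a + 0.07·b = 1.6
From row1: a = (1 − 0·b) / 0.03.
Into row2: 0.02·(1 − 0·b)/0.03 + 0.07·b = 1.6 → b = 13.3333, a = 33.3333.

33.33 lb product A, 13.33 lb product B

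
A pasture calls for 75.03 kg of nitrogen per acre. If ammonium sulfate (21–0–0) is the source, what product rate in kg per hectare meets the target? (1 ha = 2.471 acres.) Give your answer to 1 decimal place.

882.9 kg of product per hectare

Product per acre = 75.03 / 21% = 357.286 kg.
Convert to per hectare: 357.286 × 2.471 = 882.853 kg.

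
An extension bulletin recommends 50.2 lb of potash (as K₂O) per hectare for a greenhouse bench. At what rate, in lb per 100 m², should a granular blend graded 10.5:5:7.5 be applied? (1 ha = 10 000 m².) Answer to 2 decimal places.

Product per hectare = 50.2 / 7.5% = 669.333 lb.
Convert to per 100 m²: 669.333 × 0.01 = 6.69333 lb.

6.69 lb of product per hundred sq m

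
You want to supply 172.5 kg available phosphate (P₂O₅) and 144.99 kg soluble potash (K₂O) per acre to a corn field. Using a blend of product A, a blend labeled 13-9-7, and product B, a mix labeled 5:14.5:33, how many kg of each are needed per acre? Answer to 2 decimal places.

1836.39 kg product A, 49.83 kg product B

With a, b = kg per acre of product A and product B:
P₂O₅: 0.09·a + 0.145·b = 172.5
K₂O: 0.07·a + 0.33·b = 144.99
Eliminate b: (row1) − 0.145/0.33·(row2) → 0.0592424·a = 108.792, so a = 1836.391.
Then b = (144.99 − 0.07·1836.391) / 0.33 = 49.8261.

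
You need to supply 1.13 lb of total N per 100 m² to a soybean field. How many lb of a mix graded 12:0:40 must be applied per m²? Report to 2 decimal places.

Product per 100 m² = 1.13 / 12% = 9.41667 lb.
Convert to per m²: 9.41667 × 0.01 = 0.0941667 lb.

0.09 lb of product per sq m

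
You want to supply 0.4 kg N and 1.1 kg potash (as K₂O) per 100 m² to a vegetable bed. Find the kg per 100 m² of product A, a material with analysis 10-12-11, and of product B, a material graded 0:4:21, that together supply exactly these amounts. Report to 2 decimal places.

Let a = kg of product A, b = kg of product B (per 100 m²).
N: 0.1·a + 0·b = 0.4
K₂O: 0.11·a + 0.21·b = 1.1
Eliminate a: (row1) − 0.1/0.11·(row2) → -0.190909·b = -0.6, so b = 3.14286.
Back-substitute: a = (0.4 − 0·3.14286) / 0.1 = 4.

4.00 kg product A, 3.14 kg product B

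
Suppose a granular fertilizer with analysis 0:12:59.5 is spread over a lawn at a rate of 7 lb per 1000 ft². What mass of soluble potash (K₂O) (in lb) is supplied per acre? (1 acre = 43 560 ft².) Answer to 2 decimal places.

181.43 lb K₂O per acre

K₂O per 1000 ft² = 7 × 59.5% = 4.165 lb.
Convert to per acre: 4.165 × 43.56 = 181.427 lb.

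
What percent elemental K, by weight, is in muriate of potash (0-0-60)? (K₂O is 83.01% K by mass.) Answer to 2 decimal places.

%K = 60 × 0.8301 = 49.806%.

49.81% K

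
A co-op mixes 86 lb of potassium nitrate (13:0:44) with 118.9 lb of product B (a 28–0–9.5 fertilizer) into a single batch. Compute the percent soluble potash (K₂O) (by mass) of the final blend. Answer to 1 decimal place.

Total mass = 86 + 118.9 = 204.9 lb.
K₂O mass = 44%×86 + 9.5%×118.9 = 49.1355 lb.
% K₂O = 49.1355 / 204.9 = 23.9802%.

24.0% K₂O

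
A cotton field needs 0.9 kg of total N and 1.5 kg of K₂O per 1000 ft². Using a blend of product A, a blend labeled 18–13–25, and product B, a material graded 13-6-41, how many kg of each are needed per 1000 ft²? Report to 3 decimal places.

4.213 kg product A, 1.090 kg product B

Let a = kg of product A, b = kg of product B (per 1000 ft²).
N: 0.18·a + 0.13·b = 0.9
K₂O: 0.25·a + 0.41·b = 1.5
Eliminate a: (row1) − 0.18/0.25·(row2) → -0.1652·b = -0.18, so b = 1.08959.
Back-substitute: a = (0.9 − 0.13·1.08959) / 0.18 = 4.21308.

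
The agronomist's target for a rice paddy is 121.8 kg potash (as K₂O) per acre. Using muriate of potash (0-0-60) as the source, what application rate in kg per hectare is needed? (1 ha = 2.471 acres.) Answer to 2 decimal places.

501.61 kg of product per hectare

Product per acre = 121.8 / 60% = 203 kg.
Convert to per hectare: 203 × 2.471 = 501.613 kg.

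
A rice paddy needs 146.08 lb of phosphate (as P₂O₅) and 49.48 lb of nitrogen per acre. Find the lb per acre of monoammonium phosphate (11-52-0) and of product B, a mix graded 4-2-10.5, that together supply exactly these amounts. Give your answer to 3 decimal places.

260.946 lb monoammonium phosphate, 519.398 lb product B

Per-acre balance (a = monoammonium phosphate, b = product B):
P₂O₅: 0.52·a + 0.02·b = 146.08
N: 0.11·a + 0.04·b = 49.48
Eliminate a: (row1) − 0.52/0.11·(row2) → -0.169091·b = -87.8255, so b = 519.3978.
Back-substitute: a = (146.08 − 0.02·519.3978) / 0.52 = 260.9462.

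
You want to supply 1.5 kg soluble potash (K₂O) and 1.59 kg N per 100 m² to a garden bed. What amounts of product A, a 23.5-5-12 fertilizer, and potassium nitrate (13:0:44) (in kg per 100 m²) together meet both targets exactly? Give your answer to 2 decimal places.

5.75 kg product A, 1.84 kg potassium nitrate

Per-100 m² balance (a = product A, b = potassium nitrate):
K₂O: 0.12·a + 0.44·b = 1.5
N: 0.235·a + 0.13·b = 1.59
From row1: a = (1.5 − 0.44·b) / 0.12.
Into row2: 0.235·(1.5 − 0.44·b)/0.12 + 0.13·b = 1.59 → b = 1.84169, a = 5.74715.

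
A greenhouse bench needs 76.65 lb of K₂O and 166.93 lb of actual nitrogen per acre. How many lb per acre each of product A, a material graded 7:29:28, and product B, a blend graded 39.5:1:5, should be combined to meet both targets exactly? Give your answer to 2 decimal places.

204.76 lb product A, 386.32 lb product B

Per-acre balance (a = product A, b = product B):
K₂O: 0.28·a + 0.05·b = 76.65
N: 0.07·a + 0.395·b = 166.93
Eliminate a: (row1) − 0.28/0.07·(row2) → -1.53·b = -591.07, so b = 386.3203.
Back-substitute: a = (76.65 − 0.05·386.3203) / 0.28 = 204.764.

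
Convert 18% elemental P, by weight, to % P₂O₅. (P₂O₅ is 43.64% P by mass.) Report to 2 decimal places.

41.25% P₂O₅

%P₂O₅ = 18 / 0.4364 = 41.2466%.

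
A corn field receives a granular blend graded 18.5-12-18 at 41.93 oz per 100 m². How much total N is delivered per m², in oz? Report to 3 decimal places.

nitrogen per 100 m² = 41.93 × 18.5% = 7.75705 oz.
Convert to per m²: 7.75705 × 0.01 = 0.0775705 oz.

0.078 oz N per sq m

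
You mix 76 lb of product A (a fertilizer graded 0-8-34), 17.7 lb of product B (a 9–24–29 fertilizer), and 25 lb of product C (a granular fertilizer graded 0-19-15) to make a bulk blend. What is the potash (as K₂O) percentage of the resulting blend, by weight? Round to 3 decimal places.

29.253% K₂O

Total mass = 76 + 17.7 + 25 = 118.7 lb.
K₂O mass = 34%×76 + 29%×17.7 + 15%×25 = 34.723 lb.
% K₂O = 34.723 / 118.7 = 29.2527%.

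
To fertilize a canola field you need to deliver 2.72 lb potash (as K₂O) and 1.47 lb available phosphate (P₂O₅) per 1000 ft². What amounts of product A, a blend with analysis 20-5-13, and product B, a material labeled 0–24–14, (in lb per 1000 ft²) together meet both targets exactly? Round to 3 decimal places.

18.471 lb product A, 2.277 lb product B

With a, b = lb per 1000 ft² of product A and product B:
K₂O: 0.13·a + 0.14·b = 2.72
P₂O₅: 0.05·a + 0.24·b = 1.47
Solving simultaneously: a = 18.4711, b = 2.27686.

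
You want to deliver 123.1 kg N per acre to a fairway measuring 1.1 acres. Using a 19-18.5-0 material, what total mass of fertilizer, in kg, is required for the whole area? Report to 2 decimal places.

712.68 kg

Product per acre = 123.1 / 19% = 647.895 kg.
Total product = 647.895 × 1.1 = 712.684 kg.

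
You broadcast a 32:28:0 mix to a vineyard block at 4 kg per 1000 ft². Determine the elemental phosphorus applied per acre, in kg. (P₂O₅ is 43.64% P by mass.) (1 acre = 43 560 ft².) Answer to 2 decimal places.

P₂O₅ per 1000 ft² = 4 × 28% = 1.12 kg.
Elemental P = 1.12 × 0.4364 = 0.488768 kg per 1000 ft².
Convert to per acre: 0.488768 × 43.56 = 21.2907 kg.

21.29 kg P per acre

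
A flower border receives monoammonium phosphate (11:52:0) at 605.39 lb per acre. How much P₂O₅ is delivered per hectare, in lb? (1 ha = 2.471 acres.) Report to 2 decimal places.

777.88 lb P₂O₅ per hectare

P₂O₅ per acre = 605.39 × 52% = 314.803 lb.
Convert to per hectare: 314.803 × 2.471 = 777.878 lb.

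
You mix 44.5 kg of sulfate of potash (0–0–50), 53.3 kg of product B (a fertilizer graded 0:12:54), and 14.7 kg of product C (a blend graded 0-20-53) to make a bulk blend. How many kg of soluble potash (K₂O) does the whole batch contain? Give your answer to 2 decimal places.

K₂O mass = 50%×44.5 + 54%×53.3 + 53%×14.7 = 58.823 kg.

58.82 kg K₂O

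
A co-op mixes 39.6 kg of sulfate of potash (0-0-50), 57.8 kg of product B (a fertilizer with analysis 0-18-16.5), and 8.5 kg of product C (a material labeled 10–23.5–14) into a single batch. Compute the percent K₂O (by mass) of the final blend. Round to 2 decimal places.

Total mass = 39.6 + 57.8 + 8.5 = 105.9 kg.
K₂O mass = 50%×39.6 + 16.5%×57.8 + 14%×8.5 = 30.527 kg.
% K₂O = 30.527 / 105.9 = 28.8263%.

28.83% K₂O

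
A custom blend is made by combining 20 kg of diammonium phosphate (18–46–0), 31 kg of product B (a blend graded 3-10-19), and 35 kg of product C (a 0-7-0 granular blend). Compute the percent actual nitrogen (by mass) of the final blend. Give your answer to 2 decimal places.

5.27% N

Total mass = 20 + 31 + 35 = 86 kg.
N mass = 18%×20 + 3%×31 + 0%×35 = 4.53 kg.
% N = 4.53 / 86 = 5.26744%.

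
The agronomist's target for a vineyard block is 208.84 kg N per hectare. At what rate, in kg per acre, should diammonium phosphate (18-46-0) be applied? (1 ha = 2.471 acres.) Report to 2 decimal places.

Product per hectare = 208.84 / 18% = 1160.22 kg.
Convert to per acre: 1160.22 × 0.404694 = 469.536 kg.

469.54 kg of product per acre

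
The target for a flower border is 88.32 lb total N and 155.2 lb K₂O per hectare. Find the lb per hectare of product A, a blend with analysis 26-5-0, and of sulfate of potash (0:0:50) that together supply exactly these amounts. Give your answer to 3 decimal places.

Per-hectare balance (a = product A, b = sulfate of potash):
N: 0.26·a + 0·b = 88.32
K₂O: 0·a + 0.5·b = 155.2
Solving simultaneously: a = 339.6923, b = 310.4.

339.692 lb product A, 310.400 lb sulfate of potash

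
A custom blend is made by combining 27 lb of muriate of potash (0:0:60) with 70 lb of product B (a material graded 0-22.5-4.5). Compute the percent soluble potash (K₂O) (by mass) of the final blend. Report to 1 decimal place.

Total mass = 27 + 70 = 97 lb.
K₂O mass = 60%×27 + 4.5%×70 = 19.35 lb.
% K₂O = 19.35 / 97 = 19.9485%.

19.9% K₂O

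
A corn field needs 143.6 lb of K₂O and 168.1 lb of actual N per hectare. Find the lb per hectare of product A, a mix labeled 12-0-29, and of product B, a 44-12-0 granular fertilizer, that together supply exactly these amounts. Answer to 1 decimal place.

495.2 lb product A, 247.0 lb product B

With a, b = lb per hectare of product A and product B:
K₂O: 0.29·a + 0·b = 143.6
N: 0.12·a + 0.44·b = 168.1
From row1: a = (143.6 − 0·b) / 0.29.
Into row2: 0.12·(143.6 − 0·b)/0.29 + 0.44·b = 168.1 → b = 246.998, a = 495.172.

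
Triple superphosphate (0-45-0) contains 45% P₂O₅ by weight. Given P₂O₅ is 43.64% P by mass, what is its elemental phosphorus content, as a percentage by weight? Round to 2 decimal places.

%P = 45 × 0.4364 = 19.638%.

19.64% P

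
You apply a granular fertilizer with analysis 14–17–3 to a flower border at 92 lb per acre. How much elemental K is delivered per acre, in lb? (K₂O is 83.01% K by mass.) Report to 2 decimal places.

2.29 lb K per acre

K₂O per acre = 92 × 3% = 2.76 lb.
Elemental K = 2.76 × 0.8301 = 2.29108 lb per acre.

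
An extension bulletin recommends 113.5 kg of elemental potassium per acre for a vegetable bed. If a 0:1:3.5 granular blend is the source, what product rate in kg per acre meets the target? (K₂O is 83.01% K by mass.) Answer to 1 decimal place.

3906.6 kg of product per acre

As K₂O: 113.5 / 0.8301 = 136.731 kg per acre.
Product per acre = 136.731 / 3.5% = 3906.59 kg.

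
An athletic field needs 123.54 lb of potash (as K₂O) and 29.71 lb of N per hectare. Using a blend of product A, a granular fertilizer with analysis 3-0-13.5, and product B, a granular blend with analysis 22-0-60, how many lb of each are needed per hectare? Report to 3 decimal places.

With a, b = lb per hectare of product A and product B:
K₂O: 0.135·a + 0.6·b = 123.54
N: 0.03·a + 0.22·b = 29.71
Eliminate a: (row1) − 0.135/0.03·(row2) → -0.39·b = -10.155, so b = 26.03846.
Back-substitute: a = (123.54 − 0.6·26.03846) / 0.135 = 799.3846.

799.385 lb product A, 26.038 lb product B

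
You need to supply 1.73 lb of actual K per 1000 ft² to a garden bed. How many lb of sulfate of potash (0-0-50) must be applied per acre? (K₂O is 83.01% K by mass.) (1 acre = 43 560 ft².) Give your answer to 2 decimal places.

181.57 lb of product per acre

As K₂O: 1.73 / 0.8301 = 2.08409 lb per 1000 ft².
Product per 1000 ft² = 2.08409 / 50% = 4.16817 lb.
Convert to per acre: 4.16817 × 43.56 = 181.566 lb.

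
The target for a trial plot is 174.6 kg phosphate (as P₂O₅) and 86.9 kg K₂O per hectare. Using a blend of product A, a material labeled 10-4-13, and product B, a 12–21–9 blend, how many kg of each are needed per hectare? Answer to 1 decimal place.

107.0 kg product A, 811.1 kg product B

With a, b = kg per hectare of product A and product B:
P₂O₅: 0.04·a + 0.21·b = 174.6
K₂O: 0.13·a + 0.09·b = 86.9
Eliminate b: (row1) − 0.21/0.09·(row2) → -0.263333·a = -28.1667, so a = 106.962.
Then b = (86.9 − 0.13·106.962) / 0.09 = 811.055.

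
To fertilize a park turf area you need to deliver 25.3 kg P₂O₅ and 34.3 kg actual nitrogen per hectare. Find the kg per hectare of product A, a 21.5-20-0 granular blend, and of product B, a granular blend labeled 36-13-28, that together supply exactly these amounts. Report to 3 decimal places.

105.539 kg product A, 32.247 kg product B

With a, b = kg per hectare of product A and product B:
P₂O₅: 0.2·a + 0.13·b = 25.3
N: 0.215·a + 0.36·b = 34.3
From row1: a = (25.3 − 0.13·b) / 0.2.
Into row2: 0.215·(25.3 − 0.13·b)/0.2 + 0.36·b = 34.3 → b = 32.2474, a = 105.5392.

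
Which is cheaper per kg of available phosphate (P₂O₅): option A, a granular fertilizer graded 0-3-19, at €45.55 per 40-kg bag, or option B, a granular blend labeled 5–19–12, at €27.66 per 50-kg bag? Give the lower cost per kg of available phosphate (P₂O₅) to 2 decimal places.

€2.91 per kg P₂O₅ (option B)

option A: P₂O₅ per bag = 40 × 3% = 1.2 kg; cost = 45.55 / 1.2 = €37.9583/kg P₂O₅.
option B: P₂O₅ per bag = 50 × 19% = 9.5 kg; cost = 27.66 / 9.5 = €2.9116/kg P₂O₅.
option B is cheaper.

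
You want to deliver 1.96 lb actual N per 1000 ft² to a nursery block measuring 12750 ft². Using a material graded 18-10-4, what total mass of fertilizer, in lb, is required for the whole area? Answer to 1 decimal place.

Product per 1000 ft² = 1.96 / 18% = 10.8889 lb.
Total product = 10.8889 × 12750 / 1000 = 138.833 lb.

138.8 lb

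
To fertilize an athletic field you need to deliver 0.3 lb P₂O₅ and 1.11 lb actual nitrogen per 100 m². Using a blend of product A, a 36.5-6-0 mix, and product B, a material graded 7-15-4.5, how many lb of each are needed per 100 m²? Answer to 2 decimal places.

2.88 lb product A, 0.85 lb product B

With a, b = lb per 100 m² of product A and product B:
P₂O₅: 0.06·a + 0.15·b = 0.3
N: 0.365·a + 0.07·b = 1.11
Solving simultaneously: a = 2.87834, b = 0.848665.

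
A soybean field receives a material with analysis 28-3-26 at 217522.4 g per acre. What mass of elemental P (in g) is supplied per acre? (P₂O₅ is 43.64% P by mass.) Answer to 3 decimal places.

2847.803 g P per acre

P₂O₅ per acre = 217522.4 × 3% = 6525.67 g.
Elemental P = 6525.67 × 0.4364 = 2847.8033 g per acre.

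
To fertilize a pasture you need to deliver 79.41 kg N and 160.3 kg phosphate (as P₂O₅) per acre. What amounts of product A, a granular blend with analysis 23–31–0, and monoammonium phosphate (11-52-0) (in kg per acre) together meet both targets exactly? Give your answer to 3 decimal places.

276.727 kg product A, 143.297 kg monoammonium phosphate

With a, b = kg per acre of product A and monoammonium phosphate:
N: 0.23·a + 0.11·b = 79.41
P₂O₅: 0.31·a + 0.52·b = 160.3
Eliminate b: (row1) − 0.11/0.52·(row2) → 0.164423·a = 45.5004, so a = 276.72749.
Then b = (160.3 − 0.31·276.72749) / 0.52 = 143.2971.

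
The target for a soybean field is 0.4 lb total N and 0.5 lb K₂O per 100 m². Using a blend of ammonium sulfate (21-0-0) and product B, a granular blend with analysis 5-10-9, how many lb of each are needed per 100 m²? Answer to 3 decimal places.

0.582 lb ammonium sulfate, 5.556 lb product B

Per-100 m² balance (a = ammonium sulfate, b = product B):
N: 0.21·a + 0.05·b = 0.4
K₂O: 0·a + 0.09·b = 0.5
Solving simultaneously: a = 0.582011, b = 5.55556.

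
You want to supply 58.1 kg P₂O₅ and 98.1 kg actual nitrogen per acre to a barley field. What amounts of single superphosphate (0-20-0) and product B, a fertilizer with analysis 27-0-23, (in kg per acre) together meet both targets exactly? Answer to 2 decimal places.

290.50 kg single superphosphate, 363.33 kg product B

Per-acre balance (a = single superphosphate, b = product B):
P₂O₅: 0.2·a + 0·b = 58.1
N: 0·a + 0.27·b = 98.1
Solving simultaneously: a = 290.5, b = 363.333.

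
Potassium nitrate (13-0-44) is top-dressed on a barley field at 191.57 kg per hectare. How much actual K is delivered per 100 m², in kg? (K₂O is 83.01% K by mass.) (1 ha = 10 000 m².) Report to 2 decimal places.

K₂O per hectare = 191.57 × 44% = 84.2908 kg.
Elemental K = 84.2908 × 0.8301 = 69.9698 kg per hectare.
Convert to per 100 m²: 69.9698 × 0.01 = 0.699698 kg.

0.70 kg K per hundred sq m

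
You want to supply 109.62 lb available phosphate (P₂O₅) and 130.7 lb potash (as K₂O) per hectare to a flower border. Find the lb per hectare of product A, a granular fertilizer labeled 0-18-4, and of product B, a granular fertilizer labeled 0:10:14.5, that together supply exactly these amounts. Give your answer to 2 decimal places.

127.82 lb product A, 866.12 lb product B

Per-hectare balance (a = product A, b = product B):
P₂O₅: 0.18·a + 0.1·b = 109.62
K₂O: 0.04·a + 0.145·b = 130.7
From row1: a = (109.62 − 0.1·b) / 0.18.
Into row2: 0.04·(109.62 − 0.1·b)/0.18 + 0.145·b = 130.7 → b = 866.118, a = 127.824.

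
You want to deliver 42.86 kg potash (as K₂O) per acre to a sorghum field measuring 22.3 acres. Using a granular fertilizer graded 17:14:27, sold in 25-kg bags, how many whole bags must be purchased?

Product per acre = 42.86 / 27% = 158.741 kg.
Total product = 158.741 × 22.3 = 3539.92 kg.
Bags = ⌈3539.92 / 25⌉ = 142.

142 bags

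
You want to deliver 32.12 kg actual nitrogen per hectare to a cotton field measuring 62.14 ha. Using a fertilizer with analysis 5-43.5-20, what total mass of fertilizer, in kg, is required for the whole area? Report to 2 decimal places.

39918.74 kg

Product per hectare = 32.12 / 5% = 642.4 kg.
Total product = 642.4 × 62.14 = 39918.736 kg.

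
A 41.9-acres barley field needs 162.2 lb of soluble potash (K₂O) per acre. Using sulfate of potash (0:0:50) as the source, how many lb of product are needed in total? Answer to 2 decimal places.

Product per acre = 162.2 / 50% = 324.4 lb.
Total product = 324.4 × 41.9 = 13592.36 lb.

13592.36 lb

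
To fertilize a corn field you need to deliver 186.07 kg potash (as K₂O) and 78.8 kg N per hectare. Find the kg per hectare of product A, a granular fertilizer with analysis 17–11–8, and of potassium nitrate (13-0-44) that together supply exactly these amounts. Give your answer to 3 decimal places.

Let a = kg of product A, b = kg of potassium nitrate (per hectare).
K₂O: 0.08·a + 0.44·b = 186.07
N: 0.17·a + 0.13·b = 78.8
Eliminate a: (row1) − 0.08/0.17·(row2) → 0.378824·b = 148.988, so b = 393.2904.
Back-substitute: a = (186.07 − 0.44·393.2904) / 0.08 = 162.77795.

162.778 kg product A, 393.290 kg potassium nitrate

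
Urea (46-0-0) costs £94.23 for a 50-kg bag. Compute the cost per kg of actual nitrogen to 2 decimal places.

£4.10 per kg N

N in bag = 50 × 46% = 23 kg.
Cost per kg N = £94.23 / 23 = £4.0970.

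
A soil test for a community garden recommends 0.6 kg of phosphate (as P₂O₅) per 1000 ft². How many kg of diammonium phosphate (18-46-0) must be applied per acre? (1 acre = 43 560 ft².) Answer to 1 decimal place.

56.8 kg of product per acre

Product per 1000 ft² = 0.6 / 46% = 1.30435 kg.
Convert to per acre: 1.30435 × 43.56 = 56.8174 kg.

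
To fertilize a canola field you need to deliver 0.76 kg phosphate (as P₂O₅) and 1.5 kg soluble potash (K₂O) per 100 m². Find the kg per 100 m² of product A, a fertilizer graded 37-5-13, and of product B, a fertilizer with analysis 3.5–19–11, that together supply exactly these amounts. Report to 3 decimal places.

10.490 kg product A, 1.240 kg product B

Let a = kg of product A, b = kg of product B (per 100 m²).
P₂O₅: 0.05·a + 0.19·b = 0.76
K₂O: 0.13·a + 0.11·b = 1.5
Solving simultaneously: a = 10.4896, b = 1.23958.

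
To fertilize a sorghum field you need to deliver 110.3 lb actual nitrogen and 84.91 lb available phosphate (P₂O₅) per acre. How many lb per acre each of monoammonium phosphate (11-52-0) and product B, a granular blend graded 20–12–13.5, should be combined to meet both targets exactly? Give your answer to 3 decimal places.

Per-acre balance (a = monoammonium phosphate, b = product B):
N: 0.11·a + 0.2·b = 110.3
P₂O₅: 0.52·a + 0.12·b = 84.91
Eliminate a: (row1) − 0.11/0.52·(row2) → 0.174615·b = 92.3383, so b = 528.80947.
Back-substitute: a = (110.3 − 0.2·528.80947) / 0.11 = 41.2555.

41.256 lb monoammonium phosphate, 528.809 lb product B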